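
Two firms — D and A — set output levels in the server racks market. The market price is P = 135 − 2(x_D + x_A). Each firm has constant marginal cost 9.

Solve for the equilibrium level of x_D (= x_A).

21

Firm D's profit: π = x_D(135 − 2(x_D + x_A)) − 9x_D.
∂π/∂x_D = 126 − 4x_D − 2x_A = 0, so x_D = 31.5 − 0.5x_A.
The game is symmetric, so in equilibrium x_A = x_D: the reaction function gives 1.5x_D = 31.5, hence x_D = 21.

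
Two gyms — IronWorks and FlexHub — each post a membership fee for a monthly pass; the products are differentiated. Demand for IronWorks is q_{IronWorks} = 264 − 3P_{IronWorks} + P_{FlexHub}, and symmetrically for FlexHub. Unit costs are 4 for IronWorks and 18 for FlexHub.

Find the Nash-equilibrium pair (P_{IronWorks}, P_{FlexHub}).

IronWorks's profit: π = (P_{IronWorks} − 4)(264 − 3P_{IronWorks} + P_{FlexHub}).
∂π/∂P_{IronWorks} = 276 − 6P_{IronWorks} + P_{FlexHub} = 0 ⇒ P_{IronWorks} = 46 + (1/6)P_{FlexHub}.
Similarly P_{FlexHub} = 53 + (1/6)P_{IronWorks}.
Substituting the second reaction function into the first: P_{IronWorks} = 46 + (1/6)(53 + (1/6)P_{IronWorks}), which gives (35/36)P_{IronWorks} = 329/6 ⇒ P_{IronWorks} = 56.4.
Then P_{FlexHub} = 53 + (1/6)·56.4 = 62.4.

56.4, 62.4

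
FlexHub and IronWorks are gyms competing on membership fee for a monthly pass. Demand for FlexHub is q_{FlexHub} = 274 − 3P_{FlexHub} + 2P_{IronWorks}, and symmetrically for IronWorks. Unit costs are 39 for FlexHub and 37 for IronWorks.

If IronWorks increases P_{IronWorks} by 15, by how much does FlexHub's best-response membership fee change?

5

FlexHub's profit: π = (P_{FlexHub} − 39)(274 − 3P_{FlexHub} + 2P_{IronWorks}).
∂π/∂P_{FlexHub} = 391 − 6P_{FlexHub} + 2P_{IronWorks} = 0 ⇒ P_{FlexHub} = 391/6 + (1/3)P_{IronWorks}.
The reaction-function slope is 1/3, so a 15-unit rise in P_{IronWorks} moves P_{FlexHub} by 1/3 × 15 = 5. FlexHub's best response rises — the actions are strategic complements.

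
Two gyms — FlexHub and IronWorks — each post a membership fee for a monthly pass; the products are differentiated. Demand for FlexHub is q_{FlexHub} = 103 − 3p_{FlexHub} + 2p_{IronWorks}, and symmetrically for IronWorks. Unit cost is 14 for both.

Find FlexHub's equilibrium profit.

1485.1875

FlexHub's profit: π = (p_{FlexHub} − 14)(103 − 3p_{FlexHub} + 2p_{IronWorks}).
∂π/∂p_{FlexHub} = 145 − 6p_{FlexHub} + 2p_{IronWorks} = 0 ⇒ p_{FlexHub} = 145/6 + (1/3)p_{IronWorks}.
By symmetry p_{IronWorks} = p_{FlexHub}; substituting into the reaction function, (2/3)p_{FlexHub} = 145/6 and p_{FlexHub} = 36.25.
q_{FlexHub} = 103 − 3·36.25 + 2·36.25 = 66.75.
Profit = (36.25 − 14)·66.75 = 1485.1875.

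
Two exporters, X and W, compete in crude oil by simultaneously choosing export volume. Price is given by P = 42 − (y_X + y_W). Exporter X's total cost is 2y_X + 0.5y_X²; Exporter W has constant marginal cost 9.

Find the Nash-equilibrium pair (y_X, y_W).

9.4, 11.8

Exporter X's profit: π = y_X(42 − (y_X + y_W)) − 2y_X − 0.5y_X².
∂π/∂y_X = 40 − 3y_X − y_W = 0, so y_X = 40/3 − (1/3)y_W.
For W: ∂π/∂y_W = 33 − 2y_W − y_X = 0 ⇒ y_W = 16.5 − 0.5y_X.
Plugging y_W into X's best response: y_X = 40/3 − (1/3)(16.5 − 0.5y_X) ⇒ (5/6)y_X = 47/6, so y_X = 9.4.
Then y_W = 16.5 − 0.5·9.4 = 11.8.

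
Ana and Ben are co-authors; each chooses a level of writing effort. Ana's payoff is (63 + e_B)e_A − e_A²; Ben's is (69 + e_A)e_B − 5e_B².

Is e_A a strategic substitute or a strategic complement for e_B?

strategic complements

Expanding Ana's payoff: 63e_A + e_Be_A − e_A².
∂π/∂e_A = 63 + e_B − 2e_A = 0, so e_A = 31.5 + 0.5e_B.
The best-response slope de_A/de_B = 0.5 > 0: the reaction function is upward-sloping, so the choices are strategic complements.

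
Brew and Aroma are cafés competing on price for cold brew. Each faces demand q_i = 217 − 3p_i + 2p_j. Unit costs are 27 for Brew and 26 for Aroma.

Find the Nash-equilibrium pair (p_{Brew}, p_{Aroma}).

74.3125, 73.9375

Brew's profit: π = (p_{Brew} − 27)(217 − 3p_{Brew} + 2p_{Aroma}).
∂π/∂p_{Brew} = 298 − 6p_{Brew} + 2p_{Aroma} = 0 ⇒ p_{Brew} = 149/3 + (1/3)p_{Aroma}.
Similarly p_{Aroma} = 295/6 + (1/3)p_{Brew}.
Solving the two reaction functions simultaneously: (1 − (1/3)(1/3))p_{Brew} = 149/3 + (1/3)·(295/6), so (8/9)p_{Brew} = 1189/18 and p_{Brew} = 74.3125.
Then p_{Aroma} = 295/6 + (1/3)·74.3125 = 73.9375.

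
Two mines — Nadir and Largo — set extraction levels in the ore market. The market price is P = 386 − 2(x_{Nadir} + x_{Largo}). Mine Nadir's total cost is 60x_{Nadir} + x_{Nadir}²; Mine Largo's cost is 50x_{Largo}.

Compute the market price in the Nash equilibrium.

Mine Nadir's profit: π = x_{Nadir}(386 − 2(x_{Nadir} + x_{Largo})) − 60x_{Nadir} − x_{Nadir}².
∂π/∂x_{Nadir} = 326 − 6x_{Nadir} − 2x_{Largo} = 0, so x_{Nadir} = 163/3 − (1/3)x_{Largo}.
For Largo: ∂π/∂x_{Largo} = 336 − 4x_{Largo} − 2x_{Nadir} = 0 ⇒ x_{Largo} = 84 − 0.5x_{Nadir}.
Solving the two reaction functions simultaneously: (1 − (−1/3)(−0.5))x_{Nadir} = 163/3 − (1/3)·84, so (5/6)x_{Nadir} = 79/3 and x_{Nadir} = 31.6.
Then x_{Largo} = 84 − 0.5·31.6 = 68.2.
Equilibrium price: P = 386 − 2·99.8 = 186.4.

186.4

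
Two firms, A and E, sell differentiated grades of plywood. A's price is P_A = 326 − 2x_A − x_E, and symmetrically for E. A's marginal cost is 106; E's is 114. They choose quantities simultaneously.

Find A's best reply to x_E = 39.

45.25

Firm A's profit: π = x_A(326 − 2x_A − x_E) − 106x_A.
∂π/∂x_A = 220 − 4x_A − x_E = 0 ⇒ x_A = 55 − 0.25x_E.
At x_E = 39: x_A = 55 − 0.25·39 = 45.25.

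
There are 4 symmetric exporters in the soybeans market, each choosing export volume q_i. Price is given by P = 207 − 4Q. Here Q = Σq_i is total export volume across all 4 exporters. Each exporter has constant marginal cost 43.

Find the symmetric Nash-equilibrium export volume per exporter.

8.2

A representative exporter's profit is π_i = q_i(207 − 4Q) − 43q_i, with Q = q_i + Σ_{j≠i} q_j.
First-order condition: 164 − 8q_i − 4Σ_{j≠i} q_j = 0.
Imposing symmetry (q_j = q for all j) turns Σ_{j≠i} q_j into 3q, so 164 = 20q and q = 8.2.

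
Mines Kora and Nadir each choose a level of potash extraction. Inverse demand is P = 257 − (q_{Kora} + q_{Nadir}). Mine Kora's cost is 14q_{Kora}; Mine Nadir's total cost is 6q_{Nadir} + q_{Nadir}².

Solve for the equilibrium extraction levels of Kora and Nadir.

Mine Kora's profit: π = q_{Kora}(257 − (q_{Kora} + q_{Nadir})) − 14q_{Kora}.
∂π/∂q_{Kora} = 243 − 2q_{Kora} − q_{Nadir} = 0, so q_{Kora} = 121.5 − 0.5q_{Nadir}.
For Nadir: ∂π/∂q_{Nadir} = 251 − 4q_{Nadir} − q_{Kora} = 0 ⇒ q_{Nadir} = 62.75 − 0.25q_{Kora}.
Plugging q_{Nadir} into Kora's best response: q_{Kora} = 121.5 − 0.5(62.75 − 0.25q_{Kora}) ⇒ 0.875q_{Kora} = 90.125, so q_{Kora} = 103.
Then q_{Nadir} = 62.75 − 0.25·103 = 37.

103, 37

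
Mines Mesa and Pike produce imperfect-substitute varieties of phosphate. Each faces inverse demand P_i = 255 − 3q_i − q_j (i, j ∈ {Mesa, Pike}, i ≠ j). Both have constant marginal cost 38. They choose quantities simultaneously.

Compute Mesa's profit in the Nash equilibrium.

2883

Mine Mesa's profit: π = q_{Mesa}(255 − 3q_{Mesa} − q_{Pike}) − 38q_{Mesa}.
∂π/∂q_{Mesa} = 217 − 6q_{Mesa} − q_{Pike} = 0 ⇒ q_{Mesa} = 217/6 − (1/6)q_{Pike}.
Setting q_{Mesa} = q_{Pike} in the reaction function: q_{Mesa} = 217/6 − (1/6)q_{Mesa}, so q_{Mesa} = (217/6) / (7/6) = 31.
P_{Mesa} = 255 − 3·31 − 31 = 131.
Profit = (131 − 38)·31 = 2883.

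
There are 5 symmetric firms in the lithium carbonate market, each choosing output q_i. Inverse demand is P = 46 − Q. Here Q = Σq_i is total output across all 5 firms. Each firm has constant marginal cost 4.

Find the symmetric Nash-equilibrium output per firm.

A representative firm's profit is π_i = q_i(46 − Q) − 4q_i, with Q = q_i + Σ_{j≠i} q_j.
First-order condition: 42 − 2q_i − Σ_{j≠i} q_j = 0.
With identical firms, set every q_j = q: then 42 − 2q − 4q = 0, i.e. q = 42/6 = 7.

7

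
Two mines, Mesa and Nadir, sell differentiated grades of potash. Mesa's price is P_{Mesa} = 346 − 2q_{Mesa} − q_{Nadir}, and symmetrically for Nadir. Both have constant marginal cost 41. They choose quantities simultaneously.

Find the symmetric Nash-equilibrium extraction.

61

Mine Mesa's profit: π = q_{Mesa}(346 − 2q_{Mesa} − q_{Nadir}) − 41q_{Mesa}.
∂π/∂q_{Mesa} = 305 − 4q_{Mesa} − q_{Nadir} = 0 ⇒ q_{Mesa} = 76.25 − 0.25q_{Nadir}.
By symmetry q_{Nadir} = q_{Mesa}; substituting into the reaction function, 1.25q_{Mesa} = 76.25 and q_{Mesa} = 61.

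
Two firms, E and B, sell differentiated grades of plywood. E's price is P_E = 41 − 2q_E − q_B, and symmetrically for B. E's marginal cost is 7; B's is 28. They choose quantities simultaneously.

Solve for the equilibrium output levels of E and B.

Firm E's profit: π = q_E(41 − 2q_E − q_B) − 7q_E.
∂π/∂q_E = 34 − 4q_E − q_B = 0 ⇒ q_E = 8.5 − 0.25q_B.
Similarly q_B = 3.25 − 0.25q_E.
Plugging q_B into E's best response: q_E = 8.5 − 0.25(3.25 − 0.25q_E) ⇒ 0.9375q_E = 7.6875, so q_E = 8.2.
Then q_B = 3.25 − 0.25·8.2 = 1.2.

8.2, 1.2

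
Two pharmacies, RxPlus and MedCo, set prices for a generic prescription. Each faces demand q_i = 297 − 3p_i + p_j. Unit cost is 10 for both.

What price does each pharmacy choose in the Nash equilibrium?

RxPlus's profit: π = (p_{RxPlus} − 10)(297 − 3p_{RxPlus} + p_{MedCo}).
∂π/∂p_{RxPlus} = 327 − 6p_{RxPlus} + p_{MedCo} = 0 ⇒ p_{RxPlus} = 54.5 + (1/6)p_{MedCo}.
Setting p_{RxPlus} = p_{MedCo} in the reaction function: p_{RxPlus} = 54.5 + (1/6)p_{RxPlus}, so p_{RxPlus} = 54.5 / (5/6) = 65.4.

65.4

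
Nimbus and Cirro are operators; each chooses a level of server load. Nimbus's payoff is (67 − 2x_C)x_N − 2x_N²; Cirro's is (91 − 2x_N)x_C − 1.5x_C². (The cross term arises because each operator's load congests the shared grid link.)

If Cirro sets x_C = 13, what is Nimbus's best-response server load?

10.25

Expanding Nimbus's payoff: 67x_N − 2x_Cx_N − 2x_N².
∂π/∂x_N = 67 − 2x_C − 4x_N = 0, so x_N = 16.75 − 0.5x_C.
At x_C = 13: x_N = 16.75 − 0.5·13 = 10.25.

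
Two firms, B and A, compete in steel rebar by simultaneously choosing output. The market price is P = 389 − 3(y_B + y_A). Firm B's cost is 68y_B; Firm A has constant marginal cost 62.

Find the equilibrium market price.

Firm B's profit: π = y_B(389 − 3(y_B + y_A)) − 68y_B.
∂π/∂y_B = 321 − 6y_B − 3y_A = 0, so y_B = 53.5 − 0.5y_A.
By the same steps for A: y_A = 54.5 − 0.5y_B.
Solving the two reaction functions simultaneously: (1 − (−0.5)(−0.5))y_B = 53.5 − 0.5·54.5, so 0.75y_B = 26.25 and y_B = 35.
Then y_A = 54.5 − 0.5·35 = 37.
Equilibrium price: P = 389 − 3·72 = 173.

173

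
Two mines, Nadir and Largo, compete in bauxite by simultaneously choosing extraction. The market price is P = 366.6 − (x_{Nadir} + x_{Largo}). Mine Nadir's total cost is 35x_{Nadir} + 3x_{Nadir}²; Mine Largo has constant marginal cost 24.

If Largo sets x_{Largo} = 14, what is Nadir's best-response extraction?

39.7

Mine Nadir's profit: π = x_{Nadir}(366.6 − (x_{Nadir} + x_{Largo})) − 35x_{Nadir} − 3x_{Nadir}².
∂π/∂x_{Nadir} = 331.6 − 8x_{Nadir} − x_{Largo} = 0, so x_{Nadir} = 41.45 − 0.125x_{Largo}.
At x_{Largo} = 14: x_{Nadir} = 41.45 − 0.125·14 = 39.7.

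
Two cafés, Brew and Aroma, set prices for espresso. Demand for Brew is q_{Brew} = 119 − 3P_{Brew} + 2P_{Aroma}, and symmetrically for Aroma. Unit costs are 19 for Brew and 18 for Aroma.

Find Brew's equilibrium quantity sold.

Brew's profit: π = (P_{Brew} − 19)(119 − 3P_{Brew} + 2P_{Aroma}).
∂π/∂P_{Brew} = 176 − 6P_{Brew} + 2P_{Aroma} = 0 ⇒ P_{Brew} = 88/3 + (1/3)P_{Aroma}.
Similarly P_{Aroma} = 173/6 + (1/3)P_{Brew}.
Substituting the second reaction function into the first: P_{Brew} = 88/3 + (1/3)(173/6 + (1/3)P_{Brew}), which gives (8/9)P_{Brew} = 701/18 ⇒ P_{Brew} = 43.8125.
Then P_{Aroma} = 173/6 + (1/3)·43.8125 = 43.4375.
q_{Brew} = 119 − 3·43.8125 + 2·43.4375 = 74.4375.

74.4375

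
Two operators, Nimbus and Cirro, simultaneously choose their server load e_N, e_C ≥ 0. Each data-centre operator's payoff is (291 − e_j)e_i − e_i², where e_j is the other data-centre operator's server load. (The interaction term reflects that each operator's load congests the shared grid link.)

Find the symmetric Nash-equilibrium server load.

97

Nimbus's payoff is (291 − e_C)e_N − e_N².
∂π/∂e_N = 291 − e_C − 2e_N = 0, so e_N = 145.5 − 0.5e_C.
By symmetry e_C = e_N; substituting into the reaction function, 1.5e_N = 145.5 and e_N = 97.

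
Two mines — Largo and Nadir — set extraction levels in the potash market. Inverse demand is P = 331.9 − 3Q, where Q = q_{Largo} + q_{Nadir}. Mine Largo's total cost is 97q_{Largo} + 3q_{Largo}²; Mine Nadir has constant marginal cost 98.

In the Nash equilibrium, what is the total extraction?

44.6

Mine Largo's profit: π = q_{Largo}(331.9 − 3(q_{Largo} + q_{Nadir})) − 97q_{Largo} − 3q_{Largo}².
∂π/∂q_{Largo} = 234.9 − 12q_{Largo} − 3q_{Nadir} = 0, so q_{Largo} = 19.575 − 0.25q_{Nadir}.
For Nadir: ∂π/∂q_{Nadir} = 233.9 − 6q_{Nadir} − 3q_{Largo} = 0 ⇒ q_{Nadir} = 2339/60 − 0.5q_{Largo}.
Solving the two reaction functions simultaneously: (1 − (−0.25)(−0.5))q_{Largo} = 19.575 − 0.25·(2339/60), so 0.875q_{Largo} = 2359/240 and q_{Largo} = 337/30.
Then q_{Nadir} = 2339/60 − 0.5·(337/30) = 1001/30.
Total extraction: 337/30 + 1001/30 = 44.6.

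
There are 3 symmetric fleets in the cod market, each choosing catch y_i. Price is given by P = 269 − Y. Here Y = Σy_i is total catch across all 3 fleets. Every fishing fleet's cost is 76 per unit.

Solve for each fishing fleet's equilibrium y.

A representative fishing fleet's profit is π_i = y_i(269 − Y) − 76y_i, with Y = y_i + Σ_{j≠i} y_j.
First-order condition: 193 − 2y_i − Σ_{j≠i} y_j = 0.
With identical fishing fleets, set every y_j = y: then 193 − 2y − 2y = 0, i.e. y = 193/4 = 48.25.

48.25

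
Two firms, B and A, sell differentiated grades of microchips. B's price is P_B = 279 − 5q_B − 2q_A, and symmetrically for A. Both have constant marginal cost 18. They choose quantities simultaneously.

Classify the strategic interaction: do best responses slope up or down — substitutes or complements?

strategic substitutes

Firm B's profit: π = q_B(279 − 5q_B − 2q_A) − 18q_B.
∂π/∂q_B = 261 − 10q_B − 2q_A = 0 ⇒ q_B = 26.1 − 0.2q_A.
The best-response slope dq_B/dq_A = −0.2 < 0: the reaction function is downward-sloping, so the choices are strategic substitutes.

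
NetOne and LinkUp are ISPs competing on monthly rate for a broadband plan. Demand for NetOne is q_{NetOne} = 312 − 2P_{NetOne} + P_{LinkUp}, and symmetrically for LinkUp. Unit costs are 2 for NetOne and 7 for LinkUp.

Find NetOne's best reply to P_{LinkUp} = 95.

NetOne's profit: π = (P_{NetOne} − 2)(312 − 2P_{NetOne} + P_{LinkUp}).
∂π/∂P_{NetOne} = 316 − 4P_{NetOne} + P_{LinkUp} = 0 ⇒ P_{NetOne} = 79 + 0.25P_{LinkUp}.
At P_{LinkUp} = 95: P_{NetOne} = 79 + 0.25·95 = 102.75.

102.75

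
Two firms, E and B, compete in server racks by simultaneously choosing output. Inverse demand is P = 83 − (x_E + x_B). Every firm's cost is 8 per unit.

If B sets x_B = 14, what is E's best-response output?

Firm E's profit: π = x_E(83 − (x_E + x_B)) − 8x_E.
∂π/∂x_E = 75 − 2x_E − x_B = 0, so x_E = 37.5 − 0.5x_B.
At x_B = 14: x_E = 37.5 − 0.5·14 = 30.5.

30.5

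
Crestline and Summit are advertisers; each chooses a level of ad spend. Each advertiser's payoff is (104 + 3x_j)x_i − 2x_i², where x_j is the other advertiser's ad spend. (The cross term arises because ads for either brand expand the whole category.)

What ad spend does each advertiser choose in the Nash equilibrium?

104

Crestline's payoff is (104 + 3x_S)x_C − 2x_C².
∂π/∂x_C = 104 + 3x_S − 4x_C = 0, so x_C = 26 + 0.75x_S.
Setting x_C = x_S in the reaction function: x_C = 26 + 0.75x_C, so x_C = 26 / 0.25 = 104.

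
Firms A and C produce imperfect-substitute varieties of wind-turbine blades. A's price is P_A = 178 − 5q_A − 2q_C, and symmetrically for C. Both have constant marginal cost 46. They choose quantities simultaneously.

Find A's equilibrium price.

Firm A's profit: π = q_A(178 − 5q_A − 2q_C) − 46q_A.
∂π/∂q_A = 132 − 10q_A − 2q_C = 0 ⇒ q_A = 13.2 − 0.2q_C.
Setting q_A = q_C in the reaction function: q_A = 13.2 − 0.2q_A, so q_A = 13.2 / 1.2 = 11.
P_A = 178 − 5·11 − 2·11 = 101.

101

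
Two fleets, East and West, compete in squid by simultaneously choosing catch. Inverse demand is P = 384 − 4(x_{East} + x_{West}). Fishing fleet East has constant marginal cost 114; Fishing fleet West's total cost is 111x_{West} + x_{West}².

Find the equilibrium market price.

214.5

Fishing fleet East's profit: π = x_{East}(384 − 4(x_{East} + x_{West})) − 114x_{East}.
∂π/∂x_{East} = 270 − 8x_{East} − 4x_{West} = 0, so x_{East} = 33.75 − 0.5x_{West}.
For West: ∂π/∂x_{West} = 273 − 10x_{West} − 4x_{East} = 0 ⇒ x_{West} = 27.3 − 0.4x_{East}.
Plugging x_{West} into East's best response: x_{East} = 33.75 − 0.5(27.3 − 0.4x_{East}) ⇒ 0.8x_{East} = 20.1, so x_{East} = 25.125.
Then x_{West} = 27.3 − 0.4·25.125 = 17.25.
Equilibrium price: P = 384 − 4·42.375 = 214.5.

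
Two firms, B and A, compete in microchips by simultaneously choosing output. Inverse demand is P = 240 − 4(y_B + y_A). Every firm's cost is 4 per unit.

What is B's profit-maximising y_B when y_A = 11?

24

Firm B's profit: π = y_B(240 − 4(y_B + y_A)) − 4y_B.
∂π/∂y_B = 236 − 8y_B − 4y_A = 0, so y_B = 29.5 − 0.5y_A.
At y_A = 11: y_B = 29.5 − 0.5·11 = 24.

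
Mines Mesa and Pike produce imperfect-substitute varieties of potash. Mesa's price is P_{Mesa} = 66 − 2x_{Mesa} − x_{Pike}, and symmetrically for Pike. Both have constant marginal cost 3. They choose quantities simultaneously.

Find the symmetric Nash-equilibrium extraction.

12.6

Mine Mesa's profit: π = x_{Mesa}(66 − 2x_{Mesa} − x_{Pike}) − 3x_{Mesa}.
∂π/∂x_{Mesa} = 63 − 4x_{Mesa} − x_{Pike} = 0 ⇒ x_{Mesa} = 15.75 − 0.25x_{Pike}.
The game is symmetric, so in equilibrium x_{Pike} = x_{Mesa}: the reaction function gives 1.25x_{Mesa} = 15.75, hence x_{Mesa} = 12.6.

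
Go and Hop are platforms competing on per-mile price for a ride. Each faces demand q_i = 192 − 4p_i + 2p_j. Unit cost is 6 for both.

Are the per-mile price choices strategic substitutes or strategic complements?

strategic complements

Go's profit: π = (p_{Go} − 6)(192 − 4p_{Go} + 2p_{Hop}).
∂π/∂p_{Go} = 216 − 8p_{Go} + 2p_{Hop} = 0 ⇒ p_{Go} = 27 + 0.25p_{Hop}.
The best-response slope dp_{Go}/dp_{Hop} = 0.25 > 0: the reaction function is upward-sloping, so the choices are strategic complements.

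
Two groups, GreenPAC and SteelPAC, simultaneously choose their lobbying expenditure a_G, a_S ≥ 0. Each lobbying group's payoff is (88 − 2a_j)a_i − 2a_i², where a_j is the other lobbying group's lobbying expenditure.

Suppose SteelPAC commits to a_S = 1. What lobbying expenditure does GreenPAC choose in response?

21.5

GreenPAC's payoff is (88 − 2a_S)a_G − 2a_G².
∂π/∂a_G = 88 − 2a_S − 4a_G = 0, so a_G = 22 − 0.5a_S.
At a_S = 1: a_G = 22 − 0.5·1 = 21.5.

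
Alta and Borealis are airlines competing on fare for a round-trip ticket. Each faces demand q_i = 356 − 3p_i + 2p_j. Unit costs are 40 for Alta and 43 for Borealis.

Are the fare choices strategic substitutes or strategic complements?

Alta's profit: π = (p_{Alta} − 40)(356 − 3p_{Alta} + 2p_{Borealis}).
∂π/∂p_{Alta} = 476 − 6p_{Alta} + 2p_{Borealis} = 0 ⇒ p_{Alta} = 238/3 + (1/3)p_{Borealis}.
The best-response slope dp_{Alta}/dp_{Borealis} = 1/3 > 0: the reaction function is upward-sloping, so the choices are strategic complements.

strategic complements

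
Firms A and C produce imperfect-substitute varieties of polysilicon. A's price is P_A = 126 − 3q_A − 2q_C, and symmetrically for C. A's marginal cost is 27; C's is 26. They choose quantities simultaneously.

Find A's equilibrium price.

63.9375

Firm A's profit: π = q_A(126 − 3q_A − 2q_C) − 27q_A.
∂π/∂q_A = 99 − 6q_A − 2q_C = 0 ⇒ q_A = 16.5 − (1/3)q_C.
Similarly q_C = 50/3 − (1/3)q_A.
Plugging q_C into A's best response: q_A = 16.5 − (1/3)(50/3 − (1/3)q_A) ⇒ (8/9)q_A = 197/18, so q_A = 12.3125.
Then q_C = 50/3 − (1/3)·12.3125 = 12.5625.
P_A = 126 − 3·12.3125 − 2·12.5625 = 63.9375.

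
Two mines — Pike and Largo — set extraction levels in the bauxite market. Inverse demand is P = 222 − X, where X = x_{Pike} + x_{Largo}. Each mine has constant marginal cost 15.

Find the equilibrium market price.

84

Mine Pike's profit: π = x_{Pike}(222 − (x_{Pike} + x_{Largo})) − 15x_{Pike}.
∂π/∂x_{Pike} = 207 − 2x_{Pike} − x_{Largo} = 0, so x_{Pike} = 103.5 − 0.5x_{Largo}.
By symmetry x_{Largo} = x_{Pike}; substituting into the reaction function, 1.5x_{Pike} = 103.5 and x_{Pike} = 69.
Equilibrium price: P = 222 − 138 = 84.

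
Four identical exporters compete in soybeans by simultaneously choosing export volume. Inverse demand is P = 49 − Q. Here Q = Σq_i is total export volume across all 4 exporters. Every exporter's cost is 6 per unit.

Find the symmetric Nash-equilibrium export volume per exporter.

8.6

A representative exporter's profit is π_i = q_i(49 − Q) − 6q_i, with Q = q_i + Σ_{j≠i} q_j.
First-order condition: 43 − 2q_i − Σ_{j≠i} q_j = 0.
In a symmetric equilibrium every exporter chooses the same q, so Σ_{j≠i} q_j = 3q. The condition becomes 43 − 5q = 0, giving q = 43/5 = 8.6.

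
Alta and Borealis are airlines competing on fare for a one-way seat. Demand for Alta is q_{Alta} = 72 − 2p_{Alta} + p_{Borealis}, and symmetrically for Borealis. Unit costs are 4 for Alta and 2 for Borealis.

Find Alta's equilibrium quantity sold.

44.8

Alta's profit: π = (p_{Alta} − 4)(72 − 2p_{Alta} + p_{Borealis}).
∂π/∂p_{Alta} = 80 − 4p_{Alta} + p_{Borealis} = 0 ⇒ p_{Alta} = 20 + 0.25p_{Borealis}.
Similarly p_{Borealis} = 19 + 0.25p_{Alta}.
Substituting the second reaction function into the first: p_{Alta} = 20 + 0.25(19 + 0.25p_{Alta}), which gives 0.9375p_{Alta} = 24.75 ⇒ p_{Alta} = 26.4.
Then p_{Borealis} = 19 + 0.25·26.4 = 25.6.
q_{Alta} = 72 − 2·26.4 + 25.6 = 44.8.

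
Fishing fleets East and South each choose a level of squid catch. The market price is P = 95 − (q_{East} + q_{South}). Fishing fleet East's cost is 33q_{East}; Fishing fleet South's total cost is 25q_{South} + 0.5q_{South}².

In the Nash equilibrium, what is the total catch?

Fishing fleet East's profit: π = q_{East}(95 − (q_{East} + q_{South})) − 33q_{East}.
∂π/∂q_{East} = 62 − 2q_{East} − q_{South} = 0, so q_{East} = 31 − 0.5q_{South}.
For South: ∂π/∂q_{South} = 70 − 3q_{South} − q_{East} = 0 ⇒ q_{South} = 70/3 − (1/3)q_{East}.
Plugging q_{South} into East's best response: q_{East} = 31 − 0.5(70/3 − (1/3)q_{East}) ⇒ (5/6)q_{East} = 58/3, so q_{East} = 23.2.
Then q_{South} = 70/3 − (1/3)·23.2 = 15.6.
Total catch: 23.2 + 15.6 = 38.8.

38.8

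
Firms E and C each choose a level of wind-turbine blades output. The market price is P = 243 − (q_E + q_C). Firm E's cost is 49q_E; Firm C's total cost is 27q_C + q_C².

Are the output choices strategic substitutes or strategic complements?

strategic substitutes

Firm E's profit: π = q_E(243 − (q_E + q_C)) − 49q_E.
∂π/∂q_E = 194 − 2q_E − q_C = 0, so q_E = 97 − 0.5q_C.
The best-response slope dq_E/dq_C = −0.5 < 0: the reaction function is downward-sloping, so the choices are strategic substitutes.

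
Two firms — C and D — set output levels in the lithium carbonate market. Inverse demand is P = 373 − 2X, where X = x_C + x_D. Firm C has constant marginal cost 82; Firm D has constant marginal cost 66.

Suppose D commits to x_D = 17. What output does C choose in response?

Firm C's profit: π = x_C(373 − 2(x_C + x_D)) − 82x_C.
∂π/∂x_C = 291 − 4x_C − 2x_D = 0, so x_C = 72.75 − 0.5x_D.
At x_D = 17: x_C = 72.75 − 0.5·17 = 64.25.

64.25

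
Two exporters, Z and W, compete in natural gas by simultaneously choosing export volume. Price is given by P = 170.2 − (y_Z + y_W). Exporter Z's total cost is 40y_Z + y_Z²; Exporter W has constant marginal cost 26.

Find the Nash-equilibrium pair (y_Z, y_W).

Exporter Z's profit: π = y_Z(170.2 − (y_Z + y_W)) − 40y_Z − y_Z².
∂π/∂y_Z = 130.2 − 4y_Z − y_W = 0, so y_Z = 32.55 − 0.25y_W.
For W: ∂π/∂y_W = 144.2 − 2y_W − y_Z = 0 ⇒ y_W = 72.1 − 0.5y_Z.
Substituting the second reaction function into the first: y_Z = 32.55 − 0.25(72.1 − 0.5y_Z), which gives 0.875y_Z = 14.525 ⇒ y_Z = 16.6.
Then y_W = 72.1 − 0.5·16.6 = 63.8.

16.6, 63.8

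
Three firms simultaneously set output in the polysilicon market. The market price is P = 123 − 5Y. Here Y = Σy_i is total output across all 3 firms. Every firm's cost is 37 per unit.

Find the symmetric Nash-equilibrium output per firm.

A representative firm's profit is π_i = y_i(123 − 5Y) − 37y_i, with Y = y_i + Σ_{j≠i} y_j.
First-order condition: 86 − 10y_i − 5Σ_{j≠i} y_j = 0.
In a symmetric equilibrium every firm chooses the same y, so Σ_{j≠i} y_j = 2y. The condition becomes 86 − 20y = 0, giving y = 86/20 = 4.3.

4.3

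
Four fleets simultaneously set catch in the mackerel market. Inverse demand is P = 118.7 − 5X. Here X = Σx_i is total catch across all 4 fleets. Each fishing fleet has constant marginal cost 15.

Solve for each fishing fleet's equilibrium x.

A representative fishing fleet's profit is π_i = x_i(118.7 − 5X) − 15x_i, with X = x_i + Σ_{j≠i} x_j.
First-order condition: 103.7 − 10x_i − 5Σ_{j≠i} x_j = 0.
In a symmetric equilibrium every fishing fleet chooses the same x, so Σ_{j≠i} x_j = 3x. The condition becomes 103.7 − 25x = 0, giving x = 103.7/25 = 4.148.

4.148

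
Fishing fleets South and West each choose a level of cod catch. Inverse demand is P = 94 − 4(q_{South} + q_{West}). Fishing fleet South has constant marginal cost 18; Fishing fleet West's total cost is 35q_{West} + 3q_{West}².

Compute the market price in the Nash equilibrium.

Fishing fleet South's profit: π = q_{South}(94 − 4(q_{South} + q_{West})) − 18q_{South}.
∂π/∂q_{South} = 76 − 8q_{South} − 4q_{West} = 0, so q_{South} = 9.5 − 0.5q_{West}.
For West: ∂π/∂q_{West} = 59 − 14q_{West} − 4q_{South} = 0 ⇒ q_{West} = 59/14 − (2/7)q_{South}.
Plugging q_{West} into South's best response: q_{South} = 9.5 − 0.5(59/14 − (2/7)q_{South}) ⇒ (6/7)q_{South} = 207/28, so q_{South} = 8.625.
Then q_{West} = 59/14 − (2/7)·8.625 = 1.75.
Equilibrium price: P = 94 − 4·10.375 = 52.5.

52.5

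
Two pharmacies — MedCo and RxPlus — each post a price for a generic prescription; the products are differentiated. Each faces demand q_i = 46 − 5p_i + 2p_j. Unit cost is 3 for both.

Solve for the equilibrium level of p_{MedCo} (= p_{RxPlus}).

7.625

MedCo's profit: π = (p_{MedCo} − 3)(46 − 5p_{MedCo} + 2p_{RxPlus}).
∂π/∂p_{MedCo} = 61 − 10p_{MedCo} + 2p_{RxPlus} = 0 ⇒ p_{MedCo} = 6.1 + 0.2p_{RxPlus}.
By symmetry p_{RxPlus} = p_{MedCo}; substituting into the reaction function, 0.8p_{MedCo} = 6.1 and p_{MedCo} = 7.625.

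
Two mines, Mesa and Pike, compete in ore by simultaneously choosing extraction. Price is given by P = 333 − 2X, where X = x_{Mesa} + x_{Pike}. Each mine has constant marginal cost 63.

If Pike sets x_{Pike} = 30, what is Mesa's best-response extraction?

Mine Mesa's profit: π = x_{Mesa}(333 − 2(x_{Mesa} + x_{Pike})) − 63x_{Mesa}.
∂π/∂x_{Mesa} = 270 − 4x_{Mesa} − 2x_{Pike} = 0, so x_{Mesa} = 67.5 − 0.5x_{Pike}.
At x_{Pike} = 30: x_{Mesa} = 67.5 − 0.5·30 = 52.5.

52.5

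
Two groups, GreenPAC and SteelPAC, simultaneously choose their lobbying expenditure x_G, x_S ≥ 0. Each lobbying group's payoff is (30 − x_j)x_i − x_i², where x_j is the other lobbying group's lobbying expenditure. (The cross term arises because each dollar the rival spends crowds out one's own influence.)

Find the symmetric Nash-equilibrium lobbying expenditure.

GreenPAC's payoff is (30 − x_S)x_G − x_G².
∂π/∂x_G = 30 − x_S − 2x_G = 0, so x_G = 15 − 0.5x_S.
Setting x_G = x_S in the reaction function: x_G = 15 − 0.5x_G, so x_G = 15 / 1.5 = 10.

10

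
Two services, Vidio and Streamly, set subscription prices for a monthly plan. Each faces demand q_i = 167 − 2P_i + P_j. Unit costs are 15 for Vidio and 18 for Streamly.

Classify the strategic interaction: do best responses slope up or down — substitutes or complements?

Vidio's profit: π = (P_{Vidio} − 15)(167 − 2P_{Vidio} + P_{Streamly}).
∂π/∂P_{Vidio} = 197 − 4P_{Vidio} + P_{Streamly} = 0 ⇒ P_{Vidio} = 49.25 + 0.25P_{Streamly}.
The best-response slope dP_{Vidio}/dP_{Streamly} = 0.25 > 0: the reaction function is upward-sloping, so the choices are strategic complements.

strategic complements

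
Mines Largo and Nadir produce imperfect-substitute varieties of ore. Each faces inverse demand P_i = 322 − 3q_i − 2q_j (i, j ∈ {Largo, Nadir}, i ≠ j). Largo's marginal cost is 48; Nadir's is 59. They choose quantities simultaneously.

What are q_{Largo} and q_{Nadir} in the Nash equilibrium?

Mine Largo's profit: π = q_{Largo}(322 − 3q_{Largo} − 2q_{Nadir}) − 48q_{Largo}.
∂π/∂q_{Largo} = 274 − 6q_{Largo} − 2q_{Nadir} = 0 ⇒ q_{Largo} = 137/3 − (1/3)q_{Nadir}.
Similarly q_{Nadir} = 263/6 − (1/3)q_{Largo}.
Solving the two reaction functions simultaneously: (1 − (−1/3)(−1/3))q_{Largo} = 137/3 − (1/3)·(263/6), so (8/9)q_{Largo} = 559/18 and q_{Largo} = 34.9375.
Then q_{Nadir} = 263/6 − (1/3)·34.9375 = 32.1875.

34.9375, 32.1875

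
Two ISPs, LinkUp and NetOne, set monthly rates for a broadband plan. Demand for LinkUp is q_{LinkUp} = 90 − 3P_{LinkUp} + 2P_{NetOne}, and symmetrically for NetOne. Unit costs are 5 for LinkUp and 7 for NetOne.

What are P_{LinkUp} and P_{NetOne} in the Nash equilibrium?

26.625, 27.375

LinkUp's profit: π = (P_{LinkUp} − 5)(90 − 3P_{LinkUp} + 2P_{NetOne}).
∂π/∂P_{LinkUp} = 105 − 6P_{LinkUp} + 2P_{NetOne} = 0 ⇒ P_{LinkUp} = 17.5 + (1/3)P_{NetOne}.
Similarly P_{NetOne} = 18.5 + (1/3)P_{LinkUp}.
Solving the two reaction functions simultaneously: (1 − (1/3)(1/3))P_{LinkUp} = 17.5 + (1/3)·18.5, so (8/9)P_{LinkUp} = 71/3 and P_{LinkUp} = 26.625.
Then P_{NetOne} = 18.5 + (1/3)·26.625 = 27.375.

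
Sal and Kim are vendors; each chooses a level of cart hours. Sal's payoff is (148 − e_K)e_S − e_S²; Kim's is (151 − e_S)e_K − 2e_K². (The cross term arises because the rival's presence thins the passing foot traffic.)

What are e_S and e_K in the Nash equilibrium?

63, 22

Expanding Sal's payoff: 148e_S − e_Ke_S − e_S².
∂π/∂e_S = 148 − e_K − 2e_S = 0, so e_S = 74 − 0.5e_K.
Likewise for Kim: e_K = 37.75 − 0.25e_S.
Solving the two reaction functions simultaneously: (1 − (−0.5)(−0.25))e_S = 74 − 0.5·37.75, so 0.875e_S = 55.125 and e_S = 63.
Then e_K = 37.75 − 0.25·63 = 22.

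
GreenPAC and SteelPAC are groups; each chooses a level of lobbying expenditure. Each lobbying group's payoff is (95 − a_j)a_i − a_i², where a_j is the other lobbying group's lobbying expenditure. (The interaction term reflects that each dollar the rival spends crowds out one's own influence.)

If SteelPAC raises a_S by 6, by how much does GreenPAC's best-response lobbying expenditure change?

GreenPAC's payoff is (95 − a_S)a_G − a_G².
∂π/∂a_G = 95 − a_S − 2a_G = 0, so a_G = 47.5 − 0.5a_S.
The reaction-function slope is −0.5, so a 6-unit rise in a_S moves a_G by −0.5 × 6 = −3. GreenPAC's best response falls — the actions are strategic substitutes.

-3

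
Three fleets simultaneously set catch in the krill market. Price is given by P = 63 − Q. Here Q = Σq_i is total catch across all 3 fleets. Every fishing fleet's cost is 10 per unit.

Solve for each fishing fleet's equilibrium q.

13.25

A representative fishing fleet's profit is π_i = q_i(63 − Q) − 10q_i, with Q = q_i + Σ_{j≠i} q_j.
First-order condition: 53 − 2q_i − Σ_{j≠i} q_j = 0.
In a symmetric equilibrium every fishing fleet chooses the same q, so Σ_{j≠i} q_j = 2q. The condition becomes 53 − 4q = 0, giving q = 53/4 = 13.25.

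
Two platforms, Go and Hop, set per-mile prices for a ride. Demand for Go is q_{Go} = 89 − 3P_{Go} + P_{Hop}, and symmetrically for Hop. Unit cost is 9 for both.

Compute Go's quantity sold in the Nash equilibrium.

42.6

Go's profit: π = (P_{Go} − 9)(89 − 3P_{Go} + P_{Hop}).
∂π/∂P_{Go} = 116 − 6P_{Go} + P_{Hop} = 0 ⇒ P_{Go} = 58/3 + (1/6)P_{Hop}.
The game is symmetric, so in equilibrium P_{Hop} = P_{Go}: the reaction function gives (5/6)P_{Go} = 58/3, hence P_{Go} = 23.2.
q_{Go} = 89 − 3·23.2 + 23.2 = 42.6.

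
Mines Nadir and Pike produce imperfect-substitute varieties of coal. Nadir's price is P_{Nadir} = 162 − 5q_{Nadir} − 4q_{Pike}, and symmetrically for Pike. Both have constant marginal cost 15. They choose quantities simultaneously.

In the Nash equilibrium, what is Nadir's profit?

551.25

Mine Nadir's profit: π = q_{Nadir}(162 − 5q_{Nadir} − 4q_{Pike}) − 15q_{Nadir}.
∂π/∂q_{Nadir} = 147 − 10q_{Nadir} − 4q_{Pike} = 0 ⇒ q_{Nadir} = 14.7 − 0.4q_{Pike}.
The game is symmetric, so in equilibrium q_{Pike} = q_{Nadir}: the reaction function gives 1.4q_{Nadir} = 14.7, hence q_{Nadir} = 10.5.
P_{Nadir} = 162 − 5·10.5 − 4·10.5 = 67.5.
Profit = (67.5 − 15)·10.5 = 551.25.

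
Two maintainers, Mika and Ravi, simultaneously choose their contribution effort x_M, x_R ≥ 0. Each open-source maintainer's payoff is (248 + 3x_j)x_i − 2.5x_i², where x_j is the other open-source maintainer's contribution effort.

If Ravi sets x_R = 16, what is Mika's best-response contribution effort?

59.2

Mika's payoff is (248 + 3x_R)x_M − 2.5x_M².
∂π/∂x_M = 248 + 3x_R − 5x_M = 0, so x_M = 49.6 + 0.6x_R.
At x_R = 16: x_M = 49.6 + 0.6·16 = 59.2.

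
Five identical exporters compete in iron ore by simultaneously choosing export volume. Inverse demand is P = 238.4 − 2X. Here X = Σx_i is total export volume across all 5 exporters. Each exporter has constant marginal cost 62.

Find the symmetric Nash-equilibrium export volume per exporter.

14.7

A representative exporter's profit is π_i = x_i(238.4 − 2X) − 62x_i, with X = x_i + Σ_{j≠i} x_j.
First-order condition: 176.4 − 4x_i − 2Σ_{j≠i} x_j = 0.
In a symmetric equilibrium every exporter chooses the same x, so Σ_{j≠i} x_j = 4x. The condition becomes 176.4 − 12x = 0, giving x = 176.4/12 = 14.7.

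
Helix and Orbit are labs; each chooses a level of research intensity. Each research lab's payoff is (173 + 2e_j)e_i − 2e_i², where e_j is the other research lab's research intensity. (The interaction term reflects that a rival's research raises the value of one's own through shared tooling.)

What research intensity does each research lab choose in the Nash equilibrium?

86.5

Helix's payoff is (173 + 2e_O)e_H − 2e_H².
∂π/∂e_H = 173 + 2e_O − 4e_H = 0, so e_H = 43.25 + 0.5e_O.
Setting e_H = e_O in the reaction function: e_H = 43.25 + 0.5e_H, so e_H = 43.25 / 0.5 = 86.5.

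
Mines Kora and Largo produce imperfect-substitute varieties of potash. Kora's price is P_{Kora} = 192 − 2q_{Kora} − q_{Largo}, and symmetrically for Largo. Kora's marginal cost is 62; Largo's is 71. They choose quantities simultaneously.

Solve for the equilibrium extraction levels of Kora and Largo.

Mine Kora's profit: π = q_{Kora}(192 − 2q_{Kora} − q_{Largo}) − 62q_{Kora}.
∂π/∂q_{Kora} = 130 − 4q_{Kora} − q_{Largo} = 0 ⇒ q_{Kora} = 32.5 − 0.25q_{Largo}.
Similarly q_{Largo} = 30.25 − 0.25q_{Kora}.
Plugging q_{Largo} into Kora's best response: q_{Kora} = 32.5 − 0.25(30.25 − 0.25q_{Kora}) ⇒ 0.9375q_{Kora} = 24.9375, so q_{Kora} = 26.6.
Then q_{Largo} = 30.25 − 0.25·26.6 = 23.6.

26.6, 23.6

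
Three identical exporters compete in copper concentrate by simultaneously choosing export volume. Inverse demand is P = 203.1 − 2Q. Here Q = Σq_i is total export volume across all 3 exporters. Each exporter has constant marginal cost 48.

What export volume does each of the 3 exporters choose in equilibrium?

A representative exporter's profit is π_i = q_i(203.1 − 2Q) − 48q_i, with Q = q_i + Σ_{j≠i} q_j.
First-order condition: 155.1 − 4q_i − 2Σ_{j≠i} q_j = 0.
Imposing symmetry (q_j = q for all j) turns Σ_{j≠i} q_j into 2q, so 155.1 = 8q and q = 19.3875.

19.3875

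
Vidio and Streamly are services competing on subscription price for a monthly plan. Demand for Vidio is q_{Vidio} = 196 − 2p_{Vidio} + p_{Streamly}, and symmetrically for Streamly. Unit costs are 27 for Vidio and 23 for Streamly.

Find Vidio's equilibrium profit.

6227.28

Vidio's profit: π = (p_{Vidio} − 27)(196 − 2p_{Vidio} + p_{Streamly}).
∂π/∂p_{Vidio} = 250 − 4p_{Vidio} + p_{Streamly} = 0 ⇒ p_{Vidio} = 62.5 + 0.25p_{Streamly}.
Similarly p_{Streamly} = 60.5 + 0.25p_{Vidio}.
Substituting the second reaction function into the first: p_{Vidio} = 62.5 + 0.25(60.5 + 0.25p_{Vidio}), which gives 0.9375p_{Vidio} = 77.625 ⇒ p_{Vidio} = 82.8.
Then p_{Streamly} = 60.5 + 0.25·82.8 = 81.2.
q_{Vidio} = 196 − 2·82.8 + 81.2 = 111.6.
Profit = (82.8 − 27)·111.6 = 6227.28.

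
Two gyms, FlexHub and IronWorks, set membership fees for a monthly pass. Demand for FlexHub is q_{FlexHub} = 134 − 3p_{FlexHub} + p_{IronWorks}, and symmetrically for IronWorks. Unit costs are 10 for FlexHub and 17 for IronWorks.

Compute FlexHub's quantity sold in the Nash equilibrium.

FlexHub's profit: π = (p_{FlexHub} − 10)(134 − 3p_{FlexHub} + p_{IronWorks}).
∂π/∂p_{FlexHub} = 164 − 6p_{FlexHub} + p_{IronWorks} = 0 ⇒ p_{FlexHub} = 82/3 + (1/6)p_{IronWorks}.
Similarly p_{IronWorks} = 185/6 + (1/6)p_{FlexHub}.
Substituting the second reaction function into the first: p_{FlexHub} = 82/3 + (1/6)(185/6 + (1/6)p_{FlexHub}), which gives (35/36)p_{FlexHub} = 1169/36 ⇒ p_{FlexHub} = 33.4.
Then p_{IronWorks} = 185/6 + (1/6)·33.4 = 36.4.
q_{FlexHub} = 134 − 3·33.4 + 36.4 = 70.2.

70.2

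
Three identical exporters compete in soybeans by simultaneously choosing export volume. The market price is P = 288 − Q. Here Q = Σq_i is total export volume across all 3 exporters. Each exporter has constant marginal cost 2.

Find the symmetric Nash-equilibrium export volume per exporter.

A representative exporter's profit is π_i = q_i(288 − Q) − 2q_i, with Q = q_i + Σ_{j≠i} q_j.
First-order condition: 286 − 2q_i − Σ_{j≠i} q_j = 0.
With identical exporters, set every q_j = q: then 286 − 2q − 2q = 0, i.e. q = 286/4 = 71.5.

71.5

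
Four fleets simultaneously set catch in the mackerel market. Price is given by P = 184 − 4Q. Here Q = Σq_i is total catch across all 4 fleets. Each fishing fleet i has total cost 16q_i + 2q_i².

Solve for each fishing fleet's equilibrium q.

7

A representative fishing fleet's profit is π_i = q_i(184 − 4Q) − 16q_i − 2q_i², with Q = q_i + Σ_{j≠i} q_j.
First-order condition: 168 − 12q_i − 4Σ_{j≠i} q_j = 0.
Imposing symmetry (q_j = q for all j) turns Σ_{j≠i} q_j into 3q, so 168 = 24q and q = 7.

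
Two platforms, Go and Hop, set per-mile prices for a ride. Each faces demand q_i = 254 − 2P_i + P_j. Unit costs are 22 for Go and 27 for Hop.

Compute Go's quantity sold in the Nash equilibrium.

Go's profit: π = (P_{Go} − 22)(254 − 2P_{Go} + P_{Hop}).
∂π/∂P_{Go} = 298 − 4P_{Go} + P_{Hop} = 0 ⇒ P_{Go} = 74.5 + 0.25P_{Hop}.
Similarly P_{Hop} = 77 + 0.25P_{Go}.
Plugging P_{Hop} into Go's best response: P_{Go} = 74.5 + 0.25(77 + 0.25P_{Go}) ⇒ 0.9375P_{Go} = 93.75, so P_{Go} = 100.
Then P_{Hop} = 77 + 0.25·100 = 102.
q_{Go} = 254 − 2·100 + 102 = 156.

156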